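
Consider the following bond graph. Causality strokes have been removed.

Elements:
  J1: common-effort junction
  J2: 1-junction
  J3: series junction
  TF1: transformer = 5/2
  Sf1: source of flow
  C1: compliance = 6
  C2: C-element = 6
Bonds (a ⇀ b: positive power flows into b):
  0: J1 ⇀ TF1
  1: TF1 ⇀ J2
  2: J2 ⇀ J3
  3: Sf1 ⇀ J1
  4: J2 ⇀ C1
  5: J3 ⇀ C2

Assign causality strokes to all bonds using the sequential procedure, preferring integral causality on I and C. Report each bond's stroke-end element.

bond 3 |Sf1  (Sf1 fixes flow; stroke at Sf1)
bond 0 |J1  (J1: last free bond brings effort in)
bond 1 |TF1  (TF1 one-in-one-out from 0)
bond 2 |J2  (J2: bond 1 brought flow, rest push out)
bond 4 |J2  (J2 flow already set via bond 1)
bond 5 |J3  (common-f at J3 fixed by 2)

bond 0 →J1
bond 1 →TF1
bond 2 →J2
bond 3 →Sf1
bond 4 →J2
bond 5 →J3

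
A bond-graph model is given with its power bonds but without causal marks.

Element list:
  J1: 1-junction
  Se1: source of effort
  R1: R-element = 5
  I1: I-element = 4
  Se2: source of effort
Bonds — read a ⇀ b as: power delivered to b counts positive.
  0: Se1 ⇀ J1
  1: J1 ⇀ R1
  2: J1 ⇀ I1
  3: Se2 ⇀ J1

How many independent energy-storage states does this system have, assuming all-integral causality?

b0 stroke at J1  (Se1 (Se) sets effort on bond)
b3 stroke at J1  (Se2 (Se) sets effort on bond)
b2 stroke at I1  (prefer integral on I1)
b1 stroke at J1  (J1: bond 2 brought flow, rest push out)

1  (I1 all integral)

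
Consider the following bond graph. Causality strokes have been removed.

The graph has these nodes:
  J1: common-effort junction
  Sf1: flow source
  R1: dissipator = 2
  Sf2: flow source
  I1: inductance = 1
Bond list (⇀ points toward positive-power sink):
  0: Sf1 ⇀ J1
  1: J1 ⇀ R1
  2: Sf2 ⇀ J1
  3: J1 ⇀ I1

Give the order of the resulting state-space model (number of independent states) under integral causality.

bond 0 →Sf1  (source Sf1 imposes f)
bond 2 →Sf2  (Sf2 (Sf) sets flow on bond)
bond 3 →I1  (I1 integral (f out))
bond 1 →J1  (only one effort-in slot at J1)

1  (I1 all integral)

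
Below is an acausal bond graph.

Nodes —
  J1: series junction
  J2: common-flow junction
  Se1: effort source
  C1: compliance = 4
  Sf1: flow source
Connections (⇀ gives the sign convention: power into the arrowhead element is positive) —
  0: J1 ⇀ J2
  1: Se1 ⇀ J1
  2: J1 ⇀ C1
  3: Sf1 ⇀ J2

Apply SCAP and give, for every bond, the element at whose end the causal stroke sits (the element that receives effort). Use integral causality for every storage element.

#1 |J1  (Se1 fixes effort; stroke away)
#3 |Sf1  (Sf1 (Sf) sets flow on bond)
#0 |J2  (J2 flow already set via bond 3)
#2 |J1  (J1: bond 0 brought flow, rest push out)

β0 |J2
β1 |J1
β2 |J1
β3 |Sf1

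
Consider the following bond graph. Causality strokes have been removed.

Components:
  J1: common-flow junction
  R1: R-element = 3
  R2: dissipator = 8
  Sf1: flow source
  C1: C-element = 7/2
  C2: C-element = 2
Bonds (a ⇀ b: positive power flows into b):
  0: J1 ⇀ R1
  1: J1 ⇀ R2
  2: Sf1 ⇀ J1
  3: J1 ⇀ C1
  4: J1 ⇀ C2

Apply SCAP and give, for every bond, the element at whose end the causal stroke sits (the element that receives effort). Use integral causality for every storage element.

b0 stroke at J1
b1 stroke at J1
b2 stroke at Sf1
b3 stroke at J1
b4 stroke at J1

β2 |Sf1  (Sf1 (Sf) sets flow on bond)
β0 |J1  (J1 flow already set via bond 2)
β1 |J1  (J1 flow already set via bond 2)
β3 |J1  (common-f at J1 fixed by 2)
β4 |J1  (J1 flow already set via bond 2)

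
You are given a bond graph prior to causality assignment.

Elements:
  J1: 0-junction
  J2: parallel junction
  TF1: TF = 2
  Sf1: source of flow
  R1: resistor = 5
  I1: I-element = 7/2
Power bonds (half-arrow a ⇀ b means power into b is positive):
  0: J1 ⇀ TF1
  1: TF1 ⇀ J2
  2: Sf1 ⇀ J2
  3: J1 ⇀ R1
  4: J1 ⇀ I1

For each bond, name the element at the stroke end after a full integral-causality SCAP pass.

b2 →Sf1  (Sf1 fixes flow; stroke at Sf1)
b1 →J2  (only one effort-in slot at J2)
b0 →TF1  (TF1: transformer flips bond 1)
b4 →I1  (I1: I, integral causality)
b3 →J1  (J1 needs exactly one e-in)

bond 0 →TF1
bond 1 →J2
bond 2 →Sf1
bond 3 →J1
bond 4 →I1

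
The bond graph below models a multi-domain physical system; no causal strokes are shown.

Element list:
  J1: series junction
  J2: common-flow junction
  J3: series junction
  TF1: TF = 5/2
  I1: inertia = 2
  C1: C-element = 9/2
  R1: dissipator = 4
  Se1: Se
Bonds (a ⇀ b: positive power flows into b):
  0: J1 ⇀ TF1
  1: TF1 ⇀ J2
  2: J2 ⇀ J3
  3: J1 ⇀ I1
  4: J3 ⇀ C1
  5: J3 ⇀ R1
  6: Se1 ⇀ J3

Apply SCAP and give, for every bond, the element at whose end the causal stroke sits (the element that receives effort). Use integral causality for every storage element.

bond 0 |J1
bond 1 |TF1
bond 2 |J2
bond 3 |I1
bond 4 |J3
bond 5 |J3
bond 6 |J3

b6 stroke→J3  (Se1 (Se) sets effort on bond)
b3 stroke→I1  (I1 outputs flow p/I1)
b0 stroke→J1  (J1: bond 3 brought flow, rest push out)
b1 stroke→TF1  (TF1 one-in-one-out from 0)
b2 stroke→J2  (common-f at J2 fixed by 1)
b4 stroke→J3  (J3: bond 2 brought flow, rest push out)
b5 stroke→J3  (J3: bond 2 brought flow, rest push out)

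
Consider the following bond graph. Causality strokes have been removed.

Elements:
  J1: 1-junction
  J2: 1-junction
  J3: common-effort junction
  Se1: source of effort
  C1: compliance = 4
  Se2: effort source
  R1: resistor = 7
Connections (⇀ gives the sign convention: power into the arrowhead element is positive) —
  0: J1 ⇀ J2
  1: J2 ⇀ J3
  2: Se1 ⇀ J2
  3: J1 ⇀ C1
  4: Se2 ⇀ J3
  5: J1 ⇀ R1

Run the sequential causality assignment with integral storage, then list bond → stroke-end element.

b0 stroke→J1
b1 stroke→J2
b2 stroke→J2
b3 stroke→J1
b4 stroke→J3
b5 stroke→R1

bond 2 stroke→J2  (Se1: effort source, stroke at far end)
bond 4 stroke→J3  (Se2: effort source, stroke at far end)
bond 1 stroke→J2  (J3 effort already set via bond 4)
bond 0 stroke→J1  (J2 needs exactly one f-in)
bond 3 stroke→J1  (prefer integral on C1)
bond 5 stroke→R1  (only one flow-in slot at J1)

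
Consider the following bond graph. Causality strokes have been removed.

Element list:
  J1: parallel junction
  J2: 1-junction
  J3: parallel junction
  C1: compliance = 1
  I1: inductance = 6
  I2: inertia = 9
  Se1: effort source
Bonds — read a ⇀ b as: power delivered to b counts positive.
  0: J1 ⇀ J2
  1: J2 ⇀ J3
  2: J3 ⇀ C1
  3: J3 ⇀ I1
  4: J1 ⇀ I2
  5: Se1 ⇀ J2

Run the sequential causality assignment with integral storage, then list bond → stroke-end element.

bond 5 stroke at J2  (Se1 fixes effort; stroke away)
bond 2 stroke at J3  (prefer integral on C1)
bond 1 stroke at J2  (0-jn J3 has e-setter on 2)
bond 3 stroke at I1  (J3 effort already set via bond 2)
bond 0 stroke at J1  (J2 needs exactly one f-in)
bond 4 stroke at I2  (common-e at J1 fixed by 0)

b0 stroke→J1
b1 stroke→J2
b2 stroke→J3
b3 stroke→I1
b4 stroke→I2
b5 stroke→J2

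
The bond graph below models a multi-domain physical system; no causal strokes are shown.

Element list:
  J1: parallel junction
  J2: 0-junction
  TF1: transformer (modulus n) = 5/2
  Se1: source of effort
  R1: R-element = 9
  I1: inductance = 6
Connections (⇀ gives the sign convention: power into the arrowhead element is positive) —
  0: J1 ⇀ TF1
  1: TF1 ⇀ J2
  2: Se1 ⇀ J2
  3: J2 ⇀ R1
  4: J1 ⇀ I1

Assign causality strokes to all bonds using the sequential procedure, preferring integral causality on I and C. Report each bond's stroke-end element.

β0 stroke→J1
β1 stroke→TF1
β2 stroke→J2
β3 stroke→R1
β4 stroke→I1

β2 stroke→J2  (Se1: effort source, stroke at far end)
β1 stroke→TF1  (J2 effort already set via bond 2)
β3 stroke→R1  (0-jn J2 has e-setter on 2)
β0 stroke→J1  (through TF1, causality passes straight; one stroke at TF1)
β4 stroke→I1  (0-jn J1 has e-setter on 0)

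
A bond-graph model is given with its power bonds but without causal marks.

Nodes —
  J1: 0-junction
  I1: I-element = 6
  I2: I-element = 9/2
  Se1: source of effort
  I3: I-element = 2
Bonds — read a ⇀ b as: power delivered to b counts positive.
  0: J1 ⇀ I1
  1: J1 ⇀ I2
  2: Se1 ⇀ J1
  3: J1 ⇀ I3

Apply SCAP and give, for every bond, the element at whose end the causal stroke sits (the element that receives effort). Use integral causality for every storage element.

bond 2 stroke at J1  (Se1: effort source, stroke at far end)
bond 0 stroke at I1  (0-jn J1 has e-setter on 2)
bond 1 stroke at I2  (J1: bond 2 brought effort, rest push out)
bond 3 stroke at I3  (J1 effort already set via bond 2)

#0 →I1
#1 →I2
#2 →J1
#3 →I3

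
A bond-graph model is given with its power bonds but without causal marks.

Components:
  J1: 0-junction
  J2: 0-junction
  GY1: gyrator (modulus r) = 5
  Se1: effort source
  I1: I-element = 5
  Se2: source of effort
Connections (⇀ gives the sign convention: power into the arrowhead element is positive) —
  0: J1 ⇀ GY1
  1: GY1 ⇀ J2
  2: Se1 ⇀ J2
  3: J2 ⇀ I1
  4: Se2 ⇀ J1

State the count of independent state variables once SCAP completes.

1  (I1 all integral)

b2 stroke at J2  (Se1: effort source, stroke at far end)
b4 stroke at J1  (Se2 fixes effort; stroke away)
b0 stroke at GY1  (J1 effort already set via bond 4)
b1 stroke at GY1  (J2 effort already set via bond 2)
b3 stroke at I1  (common-e at J2 fixed by 2)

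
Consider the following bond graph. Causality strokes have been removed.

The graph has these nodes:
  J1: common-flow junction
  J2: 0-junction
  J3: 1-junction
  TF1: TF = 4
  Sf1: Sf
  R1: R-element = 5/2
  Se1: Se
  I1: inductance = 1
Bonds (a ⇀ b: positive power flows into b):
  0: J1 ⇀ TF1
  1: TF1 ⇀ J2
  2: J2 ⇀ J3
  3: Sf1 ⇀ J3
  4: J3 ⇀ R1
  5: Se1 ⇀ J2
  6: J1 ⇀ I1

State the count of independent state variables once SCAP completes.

1  (I1 all integral)

bond 3 |Sf1  (Sf1 fixes flow; stroke at Sf1)
bond 5 |J2  (Se1 (Se) sets effort on bond)
bond 1 |TF1  (0-jn J2 has e-setter on 5)
bond 2 |J3  (J2: bond 5 brought effort, rest push out)
bond 4 |J3  (1-jn J3 has f-setter on 3)
bond 0 |J1  (through TF1, causality passes straight; one stroke at TF1)
bond 6 |I1  (only one flow-in slot at J1)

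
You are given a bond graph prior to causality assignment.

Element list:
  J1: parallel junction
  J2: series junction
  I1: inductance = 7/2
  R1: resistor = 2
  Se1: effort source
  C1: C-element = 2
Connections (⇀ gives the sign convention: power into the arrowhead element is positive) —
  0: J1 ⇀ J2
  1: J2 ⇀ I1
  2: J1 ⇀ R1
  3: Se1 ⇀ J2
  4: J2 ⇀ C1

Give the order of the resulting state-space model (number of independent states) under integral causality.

b3 →J2  (Se1: effort source, stroke at far end)
b1 →I1  (I1 integral (f out))
b0 →J2  (common-f at J2 fixed by 1)
b4 →J2  (1-jn J2 has f-setter on 1)
b2 →J1  (J1 needs exactly one e-in)

2  (C1, I1 all integral)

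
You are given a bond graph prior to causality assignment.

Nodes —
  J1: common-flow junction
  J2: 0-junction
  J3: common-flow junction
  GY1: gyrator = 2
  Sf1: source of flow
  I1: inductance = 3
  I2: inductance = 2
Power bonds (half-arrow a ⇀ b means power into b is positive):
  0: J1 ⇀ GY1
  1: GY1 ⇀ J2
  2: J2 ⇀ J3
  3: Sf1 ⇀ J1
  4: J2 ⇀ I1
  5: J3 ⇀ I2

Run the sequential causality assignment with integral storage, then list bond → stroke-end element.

b0 |J1
b1 |J2
b2 |J3
b3 |Sf1
b4 |I1
b5 |I2

#3 →Sf1  (source Sf1 imposes f)
#0 →J1  (J1: bond 3 brought flow, rest push out)
#1 →J2  (GY1 both-in/both-out from 0)
#2 →J3  (J2 effort already set via bond 1)
#4 →I1  (J2 effort already set via bond 1)
#5 →I2  (only one flow-in slot at J3)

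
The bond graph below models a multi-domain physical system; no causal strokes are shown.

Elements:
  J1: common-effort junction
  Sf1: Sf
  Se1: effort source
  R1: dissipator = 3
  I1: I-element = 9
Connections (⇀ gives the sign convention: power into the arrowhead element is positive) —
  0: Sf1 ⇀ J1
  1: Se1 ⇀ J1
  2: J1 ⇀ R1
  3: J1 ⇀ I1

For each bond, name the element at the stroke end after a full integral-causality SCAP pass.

b0 stroke at Sf1  (Sf1 (Sf) sets flow on bond)
b1 stroke at J1  (Se1 (Se) sets effort on bond)
b2 stroke at R1  (0-jn J1 has e-setter on 1)
b3 stroke at I1  (0-jn J1 has e-setter on 1)

β0 stroke at Sf1
β1 stroke at J1
β2 stroke at R1
β3 stroke at I1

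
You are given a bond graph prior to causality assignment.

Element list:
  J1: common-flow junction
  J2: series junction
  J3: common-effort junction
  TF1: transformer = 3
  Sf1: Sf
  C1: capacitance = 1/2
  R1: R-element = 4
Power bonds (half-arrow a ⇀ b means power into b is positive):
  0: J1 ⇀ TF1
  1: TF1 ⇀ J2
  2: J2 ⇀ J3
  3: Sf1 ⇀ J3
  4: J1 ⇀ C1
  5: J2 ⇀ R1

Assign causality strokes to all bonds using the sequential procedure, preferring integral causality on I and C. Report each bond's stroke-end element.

b3 |Sf1  (source Sf1 imposes f)
b2 |J3  (closing 0-jn rule on J3)
b1 |J2  (1-jn J2 has f-setter on 2)
b5 |J2  (common-f at J2 fixed by 2)
b0 |TF1  (TF1 one-in-one-out from 1)
b4 |J1  (J1: bond 0 brought flow, rest push out)

b0 stroke at TF1
b1 stroke at J2
b2 stroke at J3
b3 stroke at Sf1
b4 stroke at J1
b5 stroke at J2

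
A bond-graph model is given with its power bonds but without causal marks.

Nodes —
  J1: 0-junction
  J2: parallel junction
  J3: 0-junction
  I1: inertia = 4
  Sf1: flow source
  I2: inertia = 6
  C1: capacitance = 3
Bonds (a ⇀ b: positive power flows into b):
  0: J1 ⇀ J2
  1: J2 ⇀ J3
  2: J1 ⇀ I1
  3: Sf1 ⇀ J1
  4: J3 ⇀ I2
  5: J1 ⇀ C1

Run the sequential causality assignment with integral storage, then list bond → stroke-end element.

β3 →Sf1  (source Sf1 imposes f)
β2 →I1  (I1 integral (f out))
β4 →I2  (I2 outputs flow p/I2)
β1 →J3  (closing 0-jn rule on J3)
β0 →J2  (J2: last free bond brings effort in)
β5 →J1  (only one effort-in slot at J1)

#0 |J2
#1 |J3
#2 |I1
#3 |Sf1
#4 |I2
#5 |J1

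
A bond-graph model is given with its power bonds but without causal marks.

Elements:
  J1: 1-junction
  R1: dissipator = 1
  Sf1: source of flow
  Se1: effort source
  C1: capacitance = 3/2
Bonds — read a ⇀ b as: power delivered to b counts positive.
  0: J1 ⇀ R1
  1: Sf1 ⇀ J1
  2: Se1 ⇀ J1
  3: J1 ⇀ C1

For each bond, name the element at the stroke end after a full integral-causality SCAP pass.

β1 |Sf1  (Sf1: flow source, stroke at near end)
β2 |J1  (Se1 (Se) sets effort on bond)
β0 |J1  (common-f at J1 fixed by 1)
β3 |J1  (J1: bond 1 brought flow, rest push out)

β0 stroke at J1
β1 stroke at Sf1
β2 stroke at J1
β3 stroke at J1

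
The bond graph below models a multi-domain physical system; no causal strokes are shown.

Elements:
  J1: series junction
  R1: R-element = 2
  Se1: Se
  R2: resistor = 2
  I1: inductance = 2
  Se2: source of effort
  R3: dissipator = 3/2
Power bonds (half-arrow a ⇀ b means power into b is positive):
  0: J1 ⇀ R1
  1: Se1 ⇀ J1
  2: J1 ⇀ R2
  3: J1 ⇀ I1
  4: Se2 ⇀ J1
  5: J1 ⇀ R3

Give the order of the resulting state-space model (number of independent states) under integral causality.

#1 →J1  (Se1 (Se) sets effort on bond)
#4 →J1  (Se2 fixes effort; stroke away)
#3 →I1  (prefer integral on I1)
#0 →J1  (J1 flow already set via bond 3)
#2 →J1  (J1 flow already set via bond 3)
#5 →J1  (J1 flow already set via bond 3)

1  (I1 all integral)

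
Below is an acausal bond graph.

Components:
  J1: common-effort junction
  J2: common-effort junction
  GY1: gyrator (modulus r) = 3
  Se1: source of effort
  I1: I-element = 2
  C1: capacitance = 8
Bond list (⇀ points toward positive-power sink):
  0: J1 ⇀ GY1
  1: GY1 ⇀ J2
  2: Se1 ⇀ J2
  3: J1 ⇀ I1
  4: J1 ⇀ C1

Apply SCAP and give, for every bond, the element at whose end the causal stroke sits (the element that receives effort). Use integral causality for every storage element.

bond 2 |J2  (Se1 (Se) sets effort on bond)
bond 1 |GY1  (0-jn J2 has e-setter on 2)
bond 0 |GY1  (GY1 both-in/both-out from 1)
bond 3 |I1  (prefer integral on I1)
bond 4 |J1  (J1: last free bond brings effort in)

bond 0 |GY1
bond 1 |GY1
bond 2 |J2
bond 3 |I1
bond 4 |J1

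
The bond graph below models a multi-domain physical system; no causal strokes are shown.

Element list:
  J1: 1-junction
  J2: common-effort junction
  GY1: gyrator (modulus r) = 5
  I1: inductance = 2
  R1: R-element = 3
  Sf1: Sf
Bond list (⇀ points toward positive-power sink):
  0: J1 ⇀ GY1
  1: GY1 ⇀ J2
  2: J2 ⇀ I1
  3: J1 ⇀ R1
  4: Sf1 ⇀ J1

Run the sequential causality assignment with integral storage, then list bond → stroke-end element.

bond 4 →Sf1  (Sf1 (Sf) sets flow on bond)
bond 0 →J1  (common-f at J1 fixed by 4)
bond 3 →J1  (1-jn J1 has f-setter on 4)
bond 1 →J2  (GY GY1: same side as bond 0)
bond 2 →I1  (J2: bond 1 brought effort, rest push out)

β0 →J1
β1 →J2
β2 →I1
β3 →J1
β4 →Sf1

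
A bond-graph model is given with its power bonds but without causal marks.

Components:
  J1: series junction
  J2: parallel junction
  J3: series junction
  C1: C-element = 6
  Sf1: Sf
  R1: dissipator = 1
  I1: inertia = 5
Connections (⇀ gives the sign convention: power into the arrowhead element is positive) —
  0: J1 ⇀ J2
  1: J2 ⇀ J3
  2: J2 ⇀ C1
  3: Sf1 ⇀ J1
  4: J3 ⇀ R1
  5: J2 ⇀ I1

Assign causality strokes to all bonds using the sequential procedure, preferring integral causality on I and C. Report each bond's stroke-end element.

b0 stroke at J1
b1 stroke at J3
b2 stroke at J2
b3 stroke at Sf1
b4 stroke at R1
b5 stroke at I1

b3 stroke→Sf1  (Sf1 fixes flow; stroke at Sf1)
b0 stroke→J1  (J1 flow already set via bond 3)
b2 stroke→J2  (prefer integral on C1)
b1 stroke→J3  (J2: bond 2 brought effort, rest push out)
b5 stroke→I1  (0-jn J2 has e-setter on 2)
b4 stroke→R1  (only one flow-in slot at J3)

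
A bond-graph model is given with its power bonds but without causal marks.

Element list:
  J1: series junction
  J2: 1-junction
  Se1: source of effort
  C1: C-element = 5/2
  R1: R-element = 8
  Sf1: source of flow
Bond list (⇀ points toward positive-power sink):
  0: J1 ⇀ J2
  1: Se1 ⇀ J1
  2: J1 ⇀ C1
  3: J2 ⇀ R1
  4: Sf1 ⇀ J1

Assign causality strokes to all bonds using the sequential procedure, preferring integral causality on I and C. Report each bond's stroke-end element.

#1 →J1  (source Se1 imposes e)
#4 →Sf1  (Sf1 fixes flow; stroke at Sf1)
#0 →J1  (J1: bond 4 brought flow, rest push out)
#2 →J1  (J1: bond 4 brought flow, rest push out)
#3 →J2  (J2: bond 0 brought flow, rest push out)

#0 stroke at J1
#1 stroke at J1
#2 stroke at J1
#3 stroke at J2
#4 stroke at Sf1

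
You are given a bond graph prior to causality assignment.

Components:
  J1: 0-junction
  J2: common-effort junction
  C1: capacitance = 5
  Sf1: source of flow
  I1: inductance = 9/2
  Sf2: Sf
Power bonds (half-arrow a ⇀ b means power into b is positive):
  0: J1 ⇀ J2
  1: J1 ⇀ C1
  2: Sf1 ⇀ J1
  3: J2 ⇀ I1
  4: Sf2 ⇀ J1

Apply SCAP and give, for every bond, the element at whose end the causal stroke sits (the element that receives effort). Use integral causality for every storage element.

bond 0 |J2
bond 1 |J1
bond 2 |Sf1
bond 3 |I1
bond 4 |Sf2

bond 2 |Sf1  (Sf1 fixes flow; stroke at Sf1)
bond 4 |Sf2  (Sf2: flow source, stroke at near end)
bond 1 |J1  (C1: C, integral causality)
bond 0 |J2  (0-jn J1 has e-setter on 1)
bond 3 |I1  (common-e at J2 fixed by 0)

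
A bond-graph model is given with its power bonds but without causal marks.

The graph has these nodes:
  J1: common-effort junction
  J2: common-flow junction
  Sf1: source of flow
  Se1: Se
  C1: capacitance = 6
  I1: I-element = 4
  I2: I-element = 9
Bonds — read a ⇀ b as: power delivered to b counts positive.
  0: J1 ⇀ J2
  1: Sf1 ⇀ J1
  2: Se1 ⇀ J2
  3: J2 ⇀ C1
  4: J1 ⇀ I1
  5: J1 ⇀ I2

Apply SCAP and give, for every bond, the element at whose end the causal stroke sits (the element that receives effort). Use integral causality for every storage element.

β0 |J1
β1 |Sf1
β2 |J2
β3 |J2
β4 |I1
β5 |I2

#1 →Sf1  (Sf1: flow source, stroke at near end)
#2 →J2  (Se1 (Se) sets effort on bond)
#3 →J2  (prefer integral on C1)
#0 →J1  (only one flow-in slot at J2)
#4 →I1  (J1 effort already set via bond 0)
#5 →I2  (0-jn J1 has e-setter on 0)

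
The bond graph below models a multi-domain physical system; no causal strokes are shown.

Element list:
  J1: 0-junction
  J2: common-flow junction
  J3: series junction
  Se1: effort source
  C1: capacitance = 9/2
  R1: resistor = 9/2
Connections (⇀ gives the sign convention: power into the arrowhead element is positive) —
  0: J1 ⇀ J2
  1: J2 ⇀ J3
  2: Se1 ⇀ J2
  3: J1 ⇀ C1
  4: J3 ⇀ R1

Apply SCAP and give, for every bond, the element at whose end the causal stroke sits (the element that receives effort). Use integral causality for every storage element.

bond 0 →J2
bond 1 →J3
bond 2 →J2
bond 3 →J1
bond 4 →R1

b2 stroke at J2  (Se1 fixes effort; stroke away)
b3 stroke at J1  (prefer integral on C1)
b0 stroke at J2  (common-e at J1 fixed by 3)
b1 stroke at J3  (J2: last free bond brings flow in)
b4 stroke at R1  (J3 needs exactly one f-in)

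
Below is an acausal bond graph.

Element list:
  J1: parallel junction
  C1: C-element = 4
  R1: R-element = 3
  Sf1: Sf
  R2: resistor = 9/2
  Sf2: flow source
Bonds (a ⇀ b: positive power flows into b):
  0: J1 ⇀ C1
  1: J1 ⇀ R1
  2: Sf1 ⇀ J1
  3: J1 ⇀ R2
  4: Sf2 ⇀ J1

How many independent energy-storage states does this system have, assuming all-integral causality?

bond 2 stroke→Sf1  (Sf1 (Sf) sets flow on bond)
bond 4 stroke→Sf2  (Sf2: flow source, stroke at near end)
bond 0 stroke→J1  (C1: C, integral causality)
bond 1 stroke→R1  (common-e at J1 fixed by 0)
bond 3 stroke→R2  (common-e at J1 fixed by 0)

1  (C1 all integral)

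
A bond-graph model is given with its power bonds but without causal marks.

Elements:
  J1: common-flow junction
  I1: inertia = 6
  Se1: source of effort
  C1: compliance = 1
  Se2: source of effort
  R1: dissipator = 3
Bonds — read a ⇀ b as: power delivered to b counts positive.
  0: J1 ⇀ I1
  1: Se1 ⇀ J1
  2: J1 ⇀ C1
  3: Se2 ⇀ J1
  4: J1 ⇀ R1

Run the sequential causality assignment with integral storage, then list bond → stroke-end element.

β1 stroke at J1  (Se1 (Se) sets effort on bond)
β3 stroke at J1  (source Se2 imposes e)
β0 stroke at I1  (I1 integral (f out))
β2 stroke at J1  (J1: bond 0 brought flow, rest push out)
β4 stroke at J1  (common-f at J1 fixed by 0)

β0 stroke→I1
β1 stroke→J1
β2 stroke→J1
β3 stroke→J1
β4 stroke→J1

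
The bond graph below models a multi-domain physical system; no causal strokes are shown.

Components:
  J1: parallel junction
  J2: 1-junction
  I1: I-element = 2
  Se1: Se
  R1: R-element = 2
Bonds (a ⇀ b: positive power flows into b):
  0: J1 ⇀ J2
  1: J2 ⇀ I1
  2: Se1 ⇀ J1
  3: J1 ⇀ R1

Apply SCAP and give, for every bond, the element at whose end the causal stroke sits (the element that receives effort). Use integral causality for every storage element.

#2 stroke→J1  (Se1: effort source, stroke at far end)
#0 stroke→J2  (common-e at J1 fixed by 2)
#3 stroke→R1  (J1: bond 2 brought effort, rest push out)
#1 stroke→I1  (closing 1-jn rule on J2)

β0 →J2
β1 →I1
β2 →J1
β3 →R1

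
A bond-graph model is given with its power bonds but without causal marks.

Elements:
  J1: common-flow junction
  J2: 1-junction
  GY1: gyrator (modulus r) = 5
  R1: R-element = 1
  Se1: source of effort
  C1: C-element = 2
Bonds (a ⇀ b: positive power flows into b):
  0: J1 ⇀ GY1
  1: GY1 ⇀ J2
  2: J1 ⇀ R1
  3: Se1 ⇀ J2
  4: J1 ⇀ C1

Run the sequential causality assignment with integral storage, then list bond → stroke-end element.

β3 |J2  (Se1 fixes effort; stroke away)
β1 |GY1  (J2: last free bond brings flow in)
β0 |GY1  (GY1: gyrator matches bond 1)
β2 |J1  (1-jn J1 has f-setter on 0)
β4 |J1  (J1: bond 0 brought flow, rest push out)

#0 |GY1
#1 |GY1
#2 |J1
#3 |J2
#4 |J1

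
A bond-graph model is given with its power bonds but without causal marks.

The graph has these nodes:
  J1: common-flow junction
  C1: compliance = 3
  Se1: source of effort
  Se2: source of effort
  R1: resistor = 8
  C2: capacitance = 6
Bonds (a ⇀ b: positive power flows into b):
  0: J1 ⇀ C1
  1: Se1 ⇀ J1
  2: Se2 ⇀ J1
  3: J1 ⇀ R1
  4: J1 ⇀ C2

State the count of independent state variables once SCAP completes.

2  (C1, C2 all integral)

b1 |J1  (Se1 (Se) sets effort on bond)
b2 |J1  (Se2 (Se) sets effort on bond)
b0 |J1  (prefer integral on C1)
b4 |J1  (C2 outputs effort q/C2)
b3 |R1  (only one flow-in slot at J1)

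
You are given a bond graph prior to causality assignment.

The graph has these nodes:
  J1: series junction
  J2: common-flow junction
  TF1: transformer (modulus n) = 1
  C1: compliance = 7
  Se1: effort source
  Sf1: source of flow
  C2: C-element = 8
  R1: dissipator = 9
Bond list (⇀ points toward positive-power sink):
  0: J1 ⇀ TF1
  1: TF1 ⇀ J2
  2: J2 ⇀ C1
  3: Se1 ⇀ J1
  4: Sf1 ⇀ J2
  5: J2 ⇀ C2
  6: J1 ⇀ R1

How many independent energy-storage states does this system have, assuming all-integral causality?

β3 stroke at J1  (Se1: effort source, stroke at far end)
β4 stroke at Sf1  (Sf1 fixes flow; stroke at Sf1)
β1 stroke at J2  (J2 flow already set via bond 4)
β2 stroke at J2  (J2 flow already set via bond 4)
β5 stroke at J2  (J2: bond 4 brought flow, rest push out)
β0 stroke at TF1  (through TF1, causality passes straight; one stroke at TF1)
β6 stroke at J1  (1-jn J1 has f-setter on 0)

2  (C1, C2 all integral)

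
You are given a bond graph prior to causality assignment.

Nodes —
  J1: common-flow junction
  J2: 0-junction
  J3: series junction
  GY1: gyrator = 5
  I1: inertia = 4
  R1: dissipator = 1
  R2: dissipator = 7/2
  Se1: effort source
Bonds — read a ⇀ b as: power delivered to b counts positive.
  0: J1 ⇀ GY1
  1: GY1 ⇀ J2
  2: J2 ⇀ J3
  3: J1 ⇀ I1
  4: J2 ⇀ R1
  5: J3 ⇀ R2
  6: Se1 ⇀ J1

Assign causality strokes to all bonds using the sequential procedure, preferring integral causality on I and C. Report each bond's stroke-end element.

β6 |J1  (Se1: effort source, stroke at far end)
β3 |I1  (I1 integral (f out))
β0 |J1  (J1 flow already set via bond 3)
β1 |J2  (GY1: gyrator matches bond 0)
β2 |J3  (J2 effort already set via bond 1)
β4 |R1  (J2 effort already set via bond 1)
β5 |R2  (J3 needs exactly one f-in)

β0 stroke→J1
β1 stroke→J2
β2 stroke→J3
β3 stroke→I1
β4 stroke→R1
β5 stroke→R2
β6 stroke→J1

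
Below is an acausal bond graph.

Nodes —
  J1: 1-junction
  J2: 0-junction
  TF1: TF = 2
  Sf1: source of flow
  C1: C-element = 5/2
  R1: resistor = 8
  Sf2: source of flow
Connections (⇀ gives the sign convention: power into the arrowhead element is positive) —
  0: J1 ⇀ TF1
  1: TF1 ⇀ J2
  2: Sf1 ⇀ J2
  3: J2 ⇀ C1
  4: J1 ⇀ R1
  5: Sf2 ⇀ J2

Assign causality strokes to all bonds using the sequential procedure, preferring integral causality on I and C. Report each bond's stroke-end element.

bond 0 |J1
bond 1 |TF1
bond 2 |Sf1
bond 3 |J2
bond 4 |R1
bond 5 |Sf2

β2 →Sf1  (source Sf1 imposes f)
β5 →Sf2  (Sf2 (Sf) sets flow on bond)
β3 →J2  (prefer integral on C1)
β1 →TF1  (J2: bond 3 brought effort, rest push out)
β0 →J1  (TF TF1: opposite of bond 1)
β4 →R1  (only one flow-in slot at J1)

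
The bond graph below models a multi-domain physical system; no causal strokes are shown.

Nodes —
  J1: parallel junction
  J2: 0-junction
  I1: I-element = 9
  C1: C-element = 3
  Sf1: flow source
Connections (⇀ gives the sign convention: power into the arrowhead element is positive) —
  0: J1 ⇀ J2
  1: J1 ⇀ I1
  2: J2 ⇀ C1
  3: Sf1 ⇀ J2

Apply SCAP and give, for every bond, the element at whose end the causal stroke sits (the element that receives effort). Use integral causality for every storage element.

β3 stroke→Sf1  (source Sf1 imposes f)
β1 stroke→I1  (I1 integral (f out))
β0 stroke→J1  (closing 0-jn rule on J1)
β2 stroke→J2  (J2: last free bond brings effort in)

β0 |J1
β1 |I1
β2 |J2
β3 |Sf1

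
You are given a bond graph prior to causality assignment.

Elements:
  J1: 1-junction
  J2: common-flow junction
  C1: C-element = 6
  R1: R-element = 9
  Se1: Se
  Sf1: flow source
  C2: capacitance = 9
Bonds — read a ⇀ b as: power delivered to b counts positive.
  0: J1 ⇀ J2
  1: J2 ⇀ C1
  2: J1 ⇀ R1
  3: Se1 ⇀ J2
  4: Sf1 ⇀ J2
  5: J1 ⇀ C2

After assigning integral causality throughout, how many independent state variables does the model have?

β3 stroke→J2  (Se1: effort source, stroke at far end)
β4 stroke→Sf1  (source Sf1 imposes f)
β0 stroke→J2  (1-jn J2 has f-setter on 4)
β1 stroke→J2  (1-jn J2 has f-setter on 4)
β2 stroke→J1  (J1 flow already set via bond 0)
β5 stroke→J1  (common-f at J1 fixed by 0)

2  (C1, C2 all integral)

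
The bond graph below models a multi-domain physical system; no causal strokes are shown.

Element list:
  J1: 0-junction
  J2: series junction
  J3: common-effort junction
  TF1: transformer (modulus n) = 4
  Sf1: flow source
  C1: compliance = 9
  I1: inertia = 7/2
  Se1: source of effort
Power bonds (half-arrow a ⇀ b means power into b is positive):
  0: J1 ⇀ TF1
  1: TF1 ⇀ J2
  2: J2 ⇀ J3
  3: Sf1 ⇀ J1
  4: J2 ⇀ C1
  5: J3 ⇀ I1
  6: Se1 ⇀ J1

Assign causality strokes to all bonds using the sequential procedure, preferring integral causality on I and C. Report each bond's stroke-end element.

β3 |Sf1  (Sf1 fixes flow; stroke at Sf1)
β6 |J1  (Se1 fixes effort; stroke away)
β0 |TF1  (0-jn J1 has e-setter on 6)
β1 |J2  (TF1: transformer flips bond 0)
β4 |J2  (C1: C, integral causality)
β2 |J3  (only one flow-in slot at J2)
β5 |I1  (common-e at J3 fixed by 2)

bond 0 |TF1
bond 1 |J2
bond 2 |J3
bond 3 |Sf1
bond 4 |J2
bond 5 |I1
bond 6 |J1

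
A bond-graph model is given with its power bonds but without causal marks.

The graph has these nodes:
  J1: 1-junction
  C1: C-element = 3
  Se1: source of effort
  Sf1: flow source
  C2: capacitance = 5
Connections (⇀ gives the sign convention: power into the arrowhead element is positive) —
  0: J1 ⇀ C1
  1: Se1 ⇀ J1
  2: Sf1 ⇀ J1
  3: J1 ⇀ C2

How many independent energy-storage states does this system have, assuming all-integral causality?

b1 →J1  (source Se1 imposes e)
b2 →Sf1  (Sf1 fixes flow; stroke at Sf1)
b0 →J1  (J1: bond 2 brought flow, rest push out)
b3 →J1  (1-jn J1 has f-setter on 2)

2  (C1, C2 all integral)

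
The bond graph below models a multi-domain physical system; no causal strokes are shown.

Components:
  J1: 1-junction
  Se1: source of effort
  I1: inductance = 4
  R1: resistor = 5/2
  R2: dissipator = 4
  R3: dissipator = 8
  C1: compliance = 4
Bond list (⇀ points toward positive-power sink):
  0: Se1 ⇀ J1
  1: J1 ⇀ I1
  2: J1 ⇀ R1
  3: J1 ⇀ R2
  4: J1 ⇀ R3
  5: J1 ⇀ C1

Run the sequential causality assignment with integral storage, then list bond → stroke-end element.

#0 stroke→J1  (Se1: effort source, stroke at far end)
#1 stroke→I1  (I1 outputs flow p/I1)
#2 stroke→J1  (J1: bond 1 brought flow, rest push out)
#3 stroke→J1  (J1 flow already set via bond 1)
#4 stroke→J1  (1-jn J1 has f-setter on 1)
#5 stroke→J1  (common-f at J1 fixed by 1)

#0 stroke at J1
#1 stroke at I1
#2 stroke at J1
#3 stroke at J1
#4 stroke at J1
#5 stroke at J1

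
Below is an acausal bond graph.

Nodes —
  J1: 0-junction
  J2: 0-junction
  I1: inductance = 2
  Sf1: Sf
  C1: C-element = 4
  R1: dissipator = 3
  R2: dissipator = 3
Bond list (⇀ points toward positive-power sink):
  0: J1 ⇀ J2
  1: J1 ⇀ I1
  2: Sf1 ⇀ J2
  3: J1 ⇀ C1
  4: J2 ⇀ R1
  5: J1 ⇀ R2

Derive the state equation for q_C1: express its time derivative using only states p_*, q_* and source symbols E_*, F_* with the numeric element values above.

bond 2 →Sf1  (Sf1 (Sf) sets flow on bond)
bond 1 →I1  (I1: I, integral causality)
bond 3 →J1  (prefer integral on C1)
bond 0 →J2  (J1 effort already set via bond 3)
bond 5 →R2  (J1 effort already set via bond 3)
bond 4 →R1  (J2: bond 0 brought effort, rest push out)

dq_C1/dt = F_Sf1 - p_I1/2 - q_C1/6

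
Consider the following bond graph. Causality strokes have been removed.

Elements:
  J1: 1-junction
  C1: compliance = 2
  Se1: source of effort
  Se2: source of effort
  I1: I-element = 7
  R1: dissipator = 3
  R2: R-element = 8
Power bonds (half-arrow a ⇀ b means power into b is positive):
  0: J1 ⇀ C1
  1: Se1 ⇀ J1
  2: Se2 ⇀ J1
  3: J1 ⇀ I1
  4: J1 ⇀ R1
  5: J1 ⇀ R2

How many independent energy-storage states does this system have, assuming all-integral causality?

2  (C1, I1 all integral)

bond 1 |J1  (Se1 fixes effort; stroke away)
bond 2 |J1  (Se2 fixes effort; stroke away)
bond 0 |J1  (C1 integral (e out))
bond 3 |I1  (I1 integral (f out))
bond 4 |J1  (J1 flow already set via bond 3)
bond 5 |J1  (common-f at J1 fixed by 3)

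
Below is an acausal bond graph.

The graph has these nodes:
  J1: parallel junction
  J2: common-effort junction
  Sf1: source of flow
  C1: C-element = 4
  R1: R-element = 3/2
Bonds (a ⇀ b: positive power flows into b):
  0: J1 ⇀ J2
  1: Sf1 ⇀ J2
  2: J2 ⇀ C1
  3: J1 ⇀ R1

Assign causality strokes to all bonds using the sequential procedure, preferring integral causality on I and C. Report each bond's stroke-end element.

#1 stroke at Sf1  (Sf1 (Sf) sets flow on bond)
#2 stroke at J2  (C1: C, integral causality)
#0 stroke at J1  (J2 effort already set via bond 2)
#3 stroke at R1  (J1 effort already set via bond 0)

β0 →J1
β1 →Sf1
β2 →J2
β3 →R1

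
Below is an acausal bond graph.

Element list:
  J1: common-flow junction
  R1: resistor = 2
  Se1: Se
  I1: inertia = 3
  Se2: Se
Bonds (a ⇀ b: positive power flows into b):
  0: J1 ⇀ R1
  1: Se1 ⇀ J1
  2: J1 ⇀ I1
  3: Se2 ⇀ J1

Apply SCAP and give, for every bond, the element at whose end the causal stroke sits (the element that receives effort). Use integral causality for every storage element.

bond 0 |J1
bond 1 |J1
bond 2 |I1
bond 3 |J1

bond 1 stroke at J1  (Se1: effort source, stroke at far end)
bond 3 stroke at J1  (Se2: effort source, stroke at far end)
bond 2 stroke at I1  (I1 outputs flow p/I1)
bond 0 stroke at J1  (J1 flow already set via bond 2)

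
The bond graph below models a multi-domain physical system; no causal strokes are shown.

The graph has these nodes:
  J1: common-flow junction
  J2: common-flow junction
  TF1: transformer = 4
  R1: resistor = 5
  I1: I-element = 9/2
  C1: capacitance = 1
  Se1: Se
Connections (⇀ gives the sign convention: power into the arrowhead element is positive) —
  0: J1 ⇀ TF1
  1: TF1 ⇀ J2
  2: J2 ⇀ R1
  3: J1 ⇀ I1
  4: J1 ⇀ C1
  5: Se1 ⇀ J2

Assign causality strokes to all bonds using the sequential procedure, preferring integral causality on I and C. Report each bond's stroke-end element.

bond 5 stroke at J2  (Se1: effort source, stroke at far end)
bond 3 stroke at I1  (prefer integral on I1)
bond 0 stroke at J1  (1-jn J1 has f-setter on 3)
bond 4 stroke at J1  (common-f at J1 fixed by 3)
bond 1 stroke at TF1  (TF1: transformer flips bond 0)
bond 2 stroke at J2  (J2: bond 1 brought flow, rest push out)

β0 stroke→J1
β1 stroke→TF1
β2 stroke→J2
β3 stroke→I1
β4 stroke→J1
β5 stroke→J2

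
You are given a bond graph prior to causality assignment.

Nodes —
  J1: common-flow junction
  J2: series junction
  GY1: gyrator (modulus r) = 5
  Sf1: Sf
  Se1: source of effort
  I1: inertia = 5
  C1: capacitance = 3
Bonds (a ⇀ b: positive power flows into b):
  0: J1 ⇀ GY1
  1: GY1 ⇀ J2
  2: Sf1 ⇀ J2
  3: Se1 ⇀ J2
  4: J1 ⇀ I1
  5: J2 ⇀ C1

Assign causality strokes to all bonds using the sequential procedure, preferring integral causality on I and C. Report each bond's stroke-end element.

#2 |Sf1  (Sf1: flow source, stroke at near end)
#3 |J2  (Se1 fixes effort; stroke away)
#1 |J2  (J2 flow already set via bond 2)
#5 |J2  (1-jn J2 has f-setter on 2)
#0 |J1  (GY1 both-in/both-out from 1)
#4 |I1  (only one flow-in slot at J1)

#0 stroke at J1
#1 stroke at J2
#2 stroke at Sf1
#3 stroke at J2
#4 stroke at I1
#5 stroke at J2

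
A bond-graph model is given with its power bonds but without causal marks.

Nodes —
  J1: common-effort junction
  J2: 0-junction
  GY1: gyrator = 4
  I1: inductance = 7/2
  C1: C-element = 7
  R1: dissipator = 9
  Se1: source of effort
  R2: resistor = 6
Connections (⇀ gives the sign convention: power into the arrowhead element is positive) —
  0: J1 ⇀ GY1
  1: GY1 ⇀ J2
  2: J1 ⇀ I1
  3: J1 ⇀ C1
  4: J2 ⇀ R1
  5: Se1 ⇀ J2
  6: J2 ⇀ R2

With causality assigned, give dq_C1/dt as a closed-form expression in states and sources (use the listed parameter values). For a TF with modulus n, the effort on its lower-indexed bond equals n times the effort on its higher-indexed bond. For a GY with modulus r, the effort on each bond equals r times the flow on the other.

dq_C1/dt = -E_Se1/4 - 2*p_I1/7

b5 →J2  (source Se1 imposes e)
b1 →GY1  (J2 effort already set via bond 5)
b4 →R1  (0-jn J2 has e-setter on 5)
b6 →R2  (J2: bond 5 brought effort, rest push out)
b0 →GY1  (GY GY1: same side as bond 1)
b2 →I1  (I1 integral (f out))
b3 →J1  (J1: last free bond brings effort in)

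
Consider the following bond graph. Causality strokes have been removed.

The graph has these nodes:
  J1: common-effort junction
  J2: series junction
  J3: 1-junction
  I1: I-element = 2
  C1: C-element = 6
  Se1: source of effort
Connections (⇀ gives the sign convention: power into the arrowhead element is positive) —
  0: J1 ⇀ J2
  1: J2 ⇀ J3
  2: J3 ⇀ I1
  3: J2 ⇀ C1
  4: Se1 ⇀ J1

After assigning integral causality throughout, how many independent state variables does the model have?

#4 |J1  (source Se1 imposes e)
#0 |J2  (J1: bond 4 brought effort, rest push out)
#2 |I1  (prefer integral on I1)
#1 |J3  (common-f at J3 fixed by 2)
#3 |J2  (J2: bond 1 brought flow, rest push out)

2  (C1, I1 all integral)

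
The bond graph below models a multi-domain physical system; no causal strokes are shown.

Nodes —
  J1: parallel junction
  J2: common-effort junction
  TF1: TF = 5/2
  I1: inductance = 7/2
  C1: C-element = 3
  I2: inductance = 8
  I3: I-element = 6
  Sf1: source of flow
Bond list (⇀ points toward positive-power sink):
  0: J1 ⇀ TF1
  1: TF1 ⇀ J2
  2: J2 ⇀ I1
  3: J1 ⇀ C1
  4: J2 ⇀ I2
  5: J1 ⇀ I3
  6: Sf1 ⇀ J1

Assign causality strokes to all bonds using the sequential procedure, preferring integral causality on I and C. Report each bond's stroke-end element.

b0 →TF1
b1 →J2
b2 →I1
b3 →J1
b4 →I2
b5 →I3
b6 →Sf1

bond 6 stroke→Sf1  (source Sf1 imposes f)
bond 2 stroke→I1  (prefer integral on I1)
bond 3 stroke→J1  (C1 integral (e out))
bond 0 stroke→TF1  (J1 effort already set via bond 3)
bond 5 stroke→I3  (0-jn J1 has e-setter on 3)
bond 1 stroke→J2  (TF1: transformer flips bond 0)
bond 4 stroke→I2  (common-e at J2 fixed by 1)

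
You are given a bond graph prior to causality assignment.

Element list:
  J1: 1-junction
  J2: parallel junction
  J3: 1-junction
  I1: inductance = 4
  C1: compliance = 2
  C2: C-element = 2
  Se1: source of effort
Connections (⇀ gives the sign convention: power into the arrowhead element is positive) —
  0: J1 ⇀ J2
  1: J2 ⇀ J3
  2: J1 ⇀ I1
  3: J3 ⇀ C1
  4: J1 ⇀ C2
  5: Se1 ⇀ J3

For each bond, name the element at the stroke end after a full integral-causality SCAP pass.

#5 |J3  (Se1 (Se) sets effort on bond)
#2 |I1  (I1 outputs flow p/I1)
#0 |J1  (1-jn J1 has f-setter on 2)
#4 |J1  (1-jn J1 has f-setter on 2)
#1 |J2  (closing 0-jn rule on J2)
#3 |J3  (common-f at J3 fixed by 1)

b0 →J1
b1 →J2
b2 →I1
b3 →J3
b4 →J1
b5 →J3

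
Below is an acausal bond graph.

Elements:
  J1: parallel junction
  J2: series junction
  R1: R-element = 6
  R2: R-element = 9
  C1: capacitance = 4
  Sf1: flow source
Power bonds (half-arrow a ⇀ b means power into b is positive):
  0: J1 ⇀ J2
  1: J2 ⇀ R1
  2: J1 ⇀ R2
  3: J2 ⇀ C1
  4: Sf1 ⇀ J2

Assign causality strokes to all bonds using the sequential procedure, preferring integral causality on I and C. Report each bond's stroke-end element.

#0 |J2
#1 |J2
#2 |J1
#3 |J2
#4 |Sf1

β4 stroke at Sf1  (Sf1 (Sf) sets flow on bond)
β0 stroke at J2  (common-f at J2 fixed by 4)
β1 stroke at J2  (1-jn J2 has f-setter on 4)
β3 stroke at J2  (J2: bond 4 brought flow, rest push out)
β2 stroke at J1  (J1: last free bond brings effort in)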